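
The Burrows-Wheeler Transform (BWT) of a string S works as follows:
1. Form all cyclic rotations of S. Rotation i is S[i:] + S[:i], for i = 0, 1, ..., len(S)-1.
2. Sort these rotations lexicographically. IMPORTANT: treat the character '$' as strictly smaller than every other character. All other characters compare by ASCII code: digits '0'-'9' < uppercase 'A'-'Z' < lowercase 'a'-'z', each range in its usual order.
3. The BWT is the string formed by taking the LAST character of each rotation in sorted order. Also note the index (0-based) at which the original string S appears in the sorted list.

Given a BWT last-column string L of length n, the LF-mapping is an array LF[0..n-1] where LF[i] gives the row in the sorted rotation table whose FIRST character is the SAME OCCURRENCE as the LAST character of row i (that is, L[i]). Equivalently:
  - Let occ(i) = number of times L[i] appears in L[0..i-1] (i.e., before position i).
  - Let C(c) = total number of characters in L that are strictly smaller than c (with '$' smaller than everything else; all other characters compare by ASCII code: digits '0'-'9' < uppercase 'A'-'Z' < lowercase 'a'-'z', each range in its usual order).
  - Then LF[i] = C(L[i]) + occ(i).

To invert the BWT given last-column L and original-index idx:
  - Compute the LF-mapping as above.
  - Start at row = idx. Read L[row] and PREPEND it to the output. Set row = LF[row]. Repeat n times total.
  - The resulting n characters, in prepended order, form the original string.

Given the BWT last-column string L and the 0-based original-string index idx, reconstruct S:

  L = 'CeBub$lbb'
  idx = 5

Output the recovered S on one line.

LF mapping: 2 6 1 8 3 0 7 4 5
Walk LF starting at row 5, prepending L[row]:
  step 1: row=5, L[5]='$', prepend. Next row=LF[5]=0
  step 2: row=0, L[0]='C', prepend. Next row=LF[0]=2
  step 3: row=2, L[2]='B', prepend. Next row=LF[2]=1
  step 4: row=1, L[1]='e', prepend. Next row=LF[1]=6
  step 5: row=6, L[6]='l', prepend. Next row=LF[6]=7
  step 6: row=7, L[7]='b', prepend. Next row=LF[7]=4
  step 7: row=4, L[4]='b', prepend. Next row=LF[4]=3
  step 8: row=3, L[3]='u', prepend. Next row=LF[3]=8
  step 9: row=8, L[8]='b', prepend. Next row=LF[8]=5
Reversed output: bubbleBC$

Answer: bubbleBC$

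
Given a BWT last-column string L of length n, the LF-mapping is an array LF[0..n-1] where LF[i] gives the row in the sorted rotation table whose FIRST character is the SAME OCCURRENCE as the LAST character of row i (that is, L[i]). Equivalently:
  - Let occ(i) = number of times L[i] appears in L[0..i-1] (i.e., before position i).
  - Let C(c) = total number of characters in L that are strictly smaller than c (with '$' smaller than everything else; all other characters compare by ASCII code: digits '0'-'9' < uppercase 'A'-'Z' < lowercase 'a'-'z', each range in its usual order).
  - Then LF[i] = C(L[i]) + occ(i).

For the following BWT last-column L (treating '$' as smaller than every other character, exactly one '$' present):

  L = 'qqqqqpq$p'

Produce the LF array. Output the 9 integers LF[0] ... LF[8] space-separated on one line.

Answer: 3 4 5 6 7 1 8 0 2

Derivation:
Char counts: '$':1, 'p':2, 'q':6
C (first-col start): C('$')=0, C('p')=1, C('q')=3
L[0]='q': occ=0, LF[0]=C('q')+0=3+0=3
L[1]='q': occ=1, LF[1]=C('q')+1=3+1=4
L[2]='q': occ=2, LF[2]=C('q')+2=3+2=5
L[3]='q': occ=3, LF[3]=C('q')+3=3+3=6
L[4]='q': occ=4, LF[4]=C('q')+4=3+4=7
L[5]='p': occ=0, LF[5]=C('p')+0=1+0=1
L[6]='q': occ=5, LF[6]=C('q')+5=3+5=8
L[7]='$': occ=0, LF[7]=C('$')+0=0+0=0
L[8]='p': occ=1, LF[8]=C('p')+1=1+1=2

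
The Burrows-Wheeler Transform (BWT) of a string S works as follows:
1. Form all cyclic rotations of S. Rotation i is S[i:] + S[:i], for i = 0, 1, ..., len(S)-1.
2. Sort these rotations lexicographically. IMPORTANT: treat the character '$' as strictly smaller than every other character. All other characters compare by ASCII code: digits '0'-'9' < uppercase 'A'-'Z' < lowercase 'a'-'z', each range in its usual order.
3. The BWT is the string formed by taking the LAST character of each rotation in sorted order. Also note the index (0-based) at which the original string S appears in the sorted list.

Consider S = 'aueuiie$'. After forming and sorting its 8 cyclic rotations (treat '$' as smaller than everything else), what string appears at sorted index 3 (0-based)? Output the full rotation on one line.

All 8 rotations (rotation i = S[i:]+S[:i]):
  rot[0] = aueuiie$
  rot[1] = ueuiie$a
  rot[2] = euiie$au
  rot[3] = uiie$aue
  rot[4] = iie$aueu
  rot[5] = ie$aueui
  rot[6] = e$aueuii
  rot[7] = $aueuiie
Sorted (with $ < everything):
  sorted[0] = $aueuiie
  sorted[1] = aueuiie$
  sorted[2] = e$aueuii
  sorted[3] = euiie$au
  sorted[4] = ie$aueui
  sorted[5] = iie$aueu
  sorted[6] = ueuiie$a
  sorted[7] = uiie$aue
sorted[3] = euiie$au

Answer: euiie$au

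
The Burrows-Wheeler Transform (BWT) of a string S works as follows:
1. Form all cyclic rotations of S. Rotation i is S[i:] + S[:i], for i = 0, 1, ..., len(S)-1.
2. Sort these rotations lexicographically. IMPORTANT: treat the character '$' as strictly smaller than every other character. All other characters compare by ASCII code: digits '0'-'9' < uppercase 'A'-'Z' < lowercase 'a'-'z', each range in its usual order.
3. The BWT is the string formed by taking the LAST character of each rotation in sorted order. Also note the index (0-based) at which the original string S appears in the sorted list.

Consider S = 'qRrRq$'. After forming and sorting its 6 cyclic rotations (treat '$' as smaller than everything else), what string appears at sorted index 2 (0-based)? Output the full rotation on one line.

All 6 rotations (rotation i = S[i:]+S[:i]):
  rot[0] = qRrRq$
  rot[1] = RrRq$q
  rot[2] = rRq$qR
  rot[3] = Rq$qRr
  rot[4] = q$qRrR
  rot[5] = $qRrRq
Sorted (with $ < everything):
  sorted[0] = $qRrRq
  sorted[1] = Rq$qRr
  sorted[2] = RrRq$q
  sorted[3] = q$qRrR
  sorted[4] = qRrRq$
  sorted[5] = rRq$qR
sorted[2] = RrRq$q

Answer: RrRq$q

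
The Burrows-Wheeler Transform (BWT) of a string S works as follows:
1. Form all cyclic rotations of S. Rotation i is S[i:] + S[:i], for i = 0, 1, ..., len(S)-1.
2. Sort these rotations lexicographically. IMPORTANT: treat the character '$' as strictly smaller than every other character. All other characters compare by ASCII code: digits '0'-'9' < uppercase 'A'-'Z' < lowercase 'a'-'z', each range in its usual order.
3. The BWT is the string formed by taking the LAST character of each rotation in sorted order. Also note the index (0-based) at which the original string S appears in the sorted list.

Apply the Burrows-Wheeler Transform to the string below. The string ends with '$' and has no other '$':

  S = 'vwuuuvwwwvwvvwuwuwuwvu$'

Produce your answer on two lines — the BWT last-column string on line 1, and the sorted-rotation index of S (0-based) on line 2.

Answer: uvwuuwwwww$vwuvvuuuvwwv
10

Derivation:
All 23 rotations (rotation i = S[i:]+S[:i]):
  rot[0] = vwuuuvwwwvwvvwuwuwuwvu$
  rot[1] = wuuuvwwwvwvvwuwuwuwvu$v
  rot[2] = uuuvwwwvwvvwuwuwuwvu$vw
  rot[3] = uuvwwwvwvvwuwuwuwvu$vwu
  rot[4] = uvwwwvwvvwuwuwuwvu$vwuu
  rot[5] = vwwwvwvvwuwuwuwvu$vwuuu
  rot[6] = wwwvwvvwuwuwuwvu$vwuuuv
  rot[7] = wwvwvvwuwuwuwvu$vwuuuvw
  rot[8] = wvwvvwuwuwuwvu$vwuuuvww
  rot[9] = vwvvwuwuwuwvu$vwuuuvwww
  rot[10] = wvvwuwuwuwvu$vwuuuvwwwv
  rot[11] = vvwuwuwuwvu$vwuuuvwwwvw
  rot[12] = vwuwuwuwvu$vwuuuvwwwvwv
  rot[13] = wuwuwuwvu$vwuuuvwwwvwvv
  rot[14] = uwuwuwvu$vwuuuvwwwvwvvw
  rot[15] = wuwuwvu$vwuuuvwwwvwvvwu
  rot[16] = uwuwvu$vwuuuvwwwvwvvwuw
  rot[17] = wuwvu$vwuuuvwwwvwvvwuwu
  rot[18] = uwvu$vwuuuvwwwvwvvwuwuw
  rot[19] = wvu$vwuuuvwwwvwvvwuwuwu
  rot[20] = vu$vwuuuvwwwvwvvwuwuwuw
  rot[21] = u$vwuuuvwwwvwvvwuwuwuwv
  rot[22] = $vwuuuvwwwvwvvwuwuwuwvu
Sorted (with $ < everything):
  sorted[0] = $vwuuuvwwwvwvvwuwuwuwvu  (last char: 'u')
  sorted[1] = u$vwuuuvwwwvwvvwuwuwuwv  (last char: 'v')
  sorted[2] = uuuvwwwvwvvwuwuwuwvu$vw  (last char: 'w')
  sorted[3] = uuvwwwvwvvwuwuwuwvu$vwu  (last char: 'u')
  sorted[4] = uvwwwvwvvwuwuwuwvu$vwuu  (last char: 'u')
  sorted[5] = uwuwuwvu$vwuuuvwwwvwvvw  (last char: 'w')
  sorted[6] = uwuwvu$vwuuuvwwwvwvvwuw  (last char: 'w')
  sorted[7] = uwvu$vwuuuvwwwvwvvwuwuw  (last char: 'w')
  sorted[8] = vu$vwuuuvwwwvwvvwuwuwuw  (last char: 'w')
  sorted[9] = vvwuwuwuwvu$vwuuuvwwwvw  (last char: 'w')
  sorted[10] = vwuuuvwwwvwvvwuwuwuwvu$  (last char: '$')
  sorted[11] = vwuwuwuwvu$vwuuuvwwwvwv  (last char: 'v')
  sorted[12] = vwvvwuwuwuwvu$vwuuuvwww  (last char: 'w')
  sorted[13] = vwwwvwvvwuwuwuwvu$vwuuu  (last char: 'u')
  sorted[14] = wuuuvwwwvwvvwuwuwuwvu$v  (last char: 'v')
  sorted[15] = wuwuwuwvu$vwuuuvwwwvwvv  (last char: 'v')
  sorted[16] = wuwuwvu$vwuuuvwwwvwvvwu  (last char: 'u')
  sorted[17] = wuwvu$vwuuuvwwwvwvvwuwu  (last char: 'u')
  sorted[18] = wvu$vwuuuvwwwvwvvwuwuwu  (last char: 'u')
  sorted[19] = wvvwuwuwuwvu$vwuuuvwwwv  (last char: 'v')
  sorted[20] = wvwvvwuwuwuwvu$vwuuuvww  (last char: 'w')
  sorted[21] = wwvwvvwuwuwuwvu$vwuuuvw  (last char: 'w')
  sorted[22] = wwwvwvvwuwuwuwvu$vwuuuv  (last char: 'v')
Last column: uvwuuwwwww$vwuvvuuuvwwv
Original string S is at sorted index 10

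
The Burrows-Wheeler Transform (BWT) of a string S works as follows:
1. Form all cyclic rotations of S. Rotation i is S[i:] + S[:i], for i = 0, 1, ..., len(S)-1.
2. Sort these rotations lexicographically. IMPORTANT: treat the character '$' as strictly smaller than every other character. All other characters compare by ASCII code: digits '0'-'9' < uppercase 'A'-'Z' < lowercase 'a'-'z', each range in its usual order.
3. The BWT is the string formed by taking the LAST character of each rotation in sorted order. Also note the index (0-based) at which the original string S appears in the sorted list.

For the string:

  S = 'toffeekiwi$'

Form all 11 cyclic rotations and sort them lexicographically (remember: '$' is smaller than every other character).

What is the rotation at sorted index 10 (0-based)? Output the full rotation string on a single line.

Answer: wi$toffeeki

Derivation:
All 11 rotations (rotation i = S[i:]+S[:i]):
  rot[0] = toffeekiwi$
  rot[1] = offeekiwi$t
  rot[2] = ffeekiwi$to
  rot[3] = feekiwi$tof
  rot[4] = eekiwi$toff
  rot[5] = ekiwi$toffe
  rot[6] = kiwi$toffee
  rot[7] = iwi$toffeek
  rot[8] = wi$toffeeki
  rot[9] = i$toffeekiw
  rot[10] = $toffeekiwi
Sorted (with $ < everything):
  sorted[0] = $toffeekiwi
  sorted[1] = eekiwi$toff
  sorted[2] = ekiwi$toffe
  sorted[3] = feekiwi$tof
  sorted[4] = ffeekiwi$to
  sorted[5] = i$toffeekiw
  sorted[6] = iwi$toffeek
  sorted[7] = kiwi$toffee
  sorted[8] = offeekiwi$t
  sorted[9] = toffeekiwi$
  sorted[10] = wi$toffeeki
sorted[10] = wi$toffeeki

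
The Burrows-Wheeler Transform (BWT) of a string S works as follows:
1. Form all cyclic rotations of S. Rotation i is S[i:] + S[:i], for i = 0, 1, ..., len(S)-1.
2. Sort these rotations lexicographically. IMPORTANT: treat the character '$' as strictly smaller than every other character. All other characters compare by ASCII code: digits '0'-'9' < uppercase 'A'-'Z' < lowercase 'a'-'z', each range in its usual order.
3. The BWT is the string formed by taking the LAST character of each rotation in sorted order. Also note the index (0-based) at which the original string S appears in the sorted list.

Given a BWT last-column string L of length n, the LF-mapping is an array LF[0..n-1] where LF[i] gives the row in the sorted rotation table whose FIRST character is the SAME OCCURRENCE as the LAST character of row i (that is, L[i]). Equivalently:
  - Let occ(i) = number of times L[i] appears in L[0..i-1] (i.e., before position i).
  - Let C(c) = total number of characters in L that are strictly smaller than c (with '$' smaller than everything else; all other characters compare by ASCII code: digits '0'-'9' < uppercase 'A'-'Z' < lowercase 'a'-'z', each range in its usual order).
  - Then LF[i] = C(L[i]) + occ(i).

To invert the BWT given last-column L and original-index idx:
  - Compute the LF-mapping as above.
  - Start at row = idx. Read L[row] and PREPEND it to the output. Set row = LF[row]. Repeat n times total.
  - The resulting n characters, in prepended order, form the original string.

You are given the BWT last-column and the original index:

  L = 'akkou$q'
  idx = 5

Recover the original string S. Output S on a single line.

Answer: quokka$

Derivation:
LF mapping: 1 2 3 4 6 0 5
Walk LF starting at row 5, prepending L[row]:
  step 1: row=5, L[5]='$', prepend. Next row=LF[5]=0
  step 2: row=0, L[0]='a', prepend. Next row=LF[0]=1
  step 3: row=1, L[1]='k', prepend. Next row=LF[1]=2
  step 4: row=2, L[2]='k', prepend. Next row=LF[2]=3
  step 5: row=3, L[3]='o', prepend. Next row=LF[3]=4
  step 6: row=4, L[4]='u', prepend. Next row=LF[4]=6
  step 7: row=6, L[6]='q', prepend. Next row=LF[6]=5
Reversed output: quokka$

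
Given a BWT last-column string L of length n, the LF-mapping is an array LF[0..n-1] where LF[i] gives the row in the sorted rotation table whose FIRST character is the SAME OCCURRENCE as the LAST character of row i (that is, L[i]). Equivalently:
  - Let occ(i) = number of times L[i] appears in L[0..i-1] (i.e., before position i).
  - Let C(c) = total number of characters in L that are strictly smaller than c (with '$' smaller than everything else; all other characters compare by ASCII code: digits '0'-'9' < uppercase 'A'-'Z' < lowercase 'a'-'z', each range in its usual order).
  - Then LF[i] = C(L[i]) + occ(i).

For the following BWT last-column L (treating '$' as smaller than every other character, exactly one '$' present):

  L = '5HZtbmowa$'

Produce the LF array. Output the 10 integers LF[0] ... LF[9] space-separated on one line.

Char counts: '$':1, '5':1, 'H':1, 'Z':1, 'a':1, 'b':1, 'm':1, 'o':1, 't':1, 'w':1
C (first-col start): C('$')=0, C('5')=1, C('H')=2, C('Z')=3, C('a')=4, C('b')=5, C('m')=6, C('o')=7, C('t')=8, C('w')=9
L[0]='5': occ=0, LF[0]=C('5')+0=1+0=1
L[1]='H': occ=0, LF[1]=C('H')+0=2+0=2
L[2]='Z': occ=0, LF[2]=C('Z')+0=3+0=3
L[3]='t': occ=0, LF[3]=C('t')+0=8+0=8
L[4]='b': occ=0, LF[4]=C('b')+0=5+0=5
L[5]='m': occ=0, LF[5]=C('m')+0=6+0=6
L[6]='o': occ=0, LF[6]=C('o')+0=7+0=7
L[7]='w': occ=0, LF[7]=C('w')+0=9+0=9
L[8]='a': occ=0, LF[8]=C('a')+0=4+0=4
L[9]='$': occ=0, LF[9]=C('$')+0=0+0=0

Answer: 1 2 3 8 5 6 7 9 4 0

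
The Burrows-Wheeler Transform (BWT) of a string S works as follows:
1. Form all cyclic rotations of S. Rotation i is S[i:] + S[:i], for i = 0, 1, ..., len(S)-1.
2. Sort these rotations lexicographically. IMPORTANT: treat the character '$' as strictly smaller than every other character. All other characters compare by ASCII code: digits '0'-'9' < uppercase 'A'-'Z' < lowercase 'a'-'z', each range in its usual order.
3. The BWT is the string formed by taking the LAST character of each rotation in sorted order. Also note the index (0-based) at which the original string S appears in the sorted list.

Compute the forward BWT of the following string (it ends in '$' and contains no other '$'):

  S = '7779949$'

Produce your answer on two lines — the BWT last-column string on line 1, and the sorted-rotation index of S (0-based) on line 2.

All 8 rotations (rotation i = S[i:]+S[:i]):
  rot[0] = 7779949$
  rot[1] = 779949$7
  rot[2] = 79949$77
  rot[3] = 9949$777
  rot[4] = 949$7779
  rot[5] = 49$77799
  rot[6] = 9$777994
  rot[7] = $7779949
Sorted (with $ < everything):
  sorted[0] = $7779949  (last char: '9')
  sorted[1] = 49$77799  (last char: '9')
  sorted[2] = 7779949$  (last char: '$')
  sorted[3] = 779949$7  (last char: '7')
  sorted[4] = 79949$77  (last char: '7')
  sorted[5] = 9$777994  (last char: '4')
  sorted[6] = 949$7779  (last char: '9')
  sorted[7] = 9949$777  (last char: '7')
Last column: 99$77497
Original string S is at sorted index 2

Answer: 99$77497
2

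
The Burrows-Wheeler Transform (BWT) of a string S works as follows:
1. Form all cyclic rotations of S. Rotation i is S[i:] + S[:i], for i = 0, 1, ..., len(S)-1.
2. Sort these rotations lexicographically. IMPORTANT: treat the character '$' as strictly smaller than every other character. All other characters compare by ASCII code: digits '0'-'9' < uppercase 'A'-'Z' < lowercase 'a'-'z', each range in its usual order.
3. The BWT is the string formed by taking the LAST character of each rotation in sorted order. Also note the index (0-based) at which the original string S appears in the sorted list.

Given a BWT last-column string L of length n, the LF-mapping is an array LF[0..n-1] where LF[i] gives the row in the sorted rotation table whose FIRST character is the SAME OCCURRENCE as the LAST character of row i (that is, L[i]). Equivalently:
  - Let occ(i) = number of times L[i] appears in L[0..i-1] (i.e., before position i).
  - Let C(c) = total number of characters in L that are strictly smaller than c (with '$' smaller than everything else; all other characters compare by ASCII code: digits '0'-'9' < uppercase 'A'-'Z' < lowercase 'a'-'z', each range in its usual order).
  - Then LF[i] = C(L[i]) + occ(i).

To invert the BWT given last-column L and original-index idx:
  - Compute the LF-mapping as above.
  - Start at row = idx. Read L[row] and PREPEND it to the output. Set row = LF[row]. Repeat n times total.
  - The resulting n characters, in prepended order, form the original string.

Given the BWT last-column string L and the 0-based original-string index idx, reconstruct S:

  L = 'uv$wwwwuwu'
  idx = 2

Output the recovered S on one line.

LF mapping: 1 4 0 5 6 7 8 2 9 3
Walk LF starting at row 2, prepending L[row]:
  step 1: row=2, L[2]='$', prepend. Next row=LF[2]=0
  step 2: row=0, L[0]='u', prepend. Next row=LF[0]=1
  step 3: row=1, L[1]='v', prepend. Next row=LF[1]=4
  step 4: row=4, L[4]='w', prepend. Next row=LF[4]=6
  step 5: row=6, L[6]='w', prepend. Next row=LF[6]=8
  step 6: row=8, L[8]='w', prepend. Next row=LF[8]=9
  step 7: row=9, L[9]='u', prepend. Next row=LF[9]=3
  step 8: row=3, L[3]='w', prepend. Next row=LF[3]=5
  step 9: row=5, L[5]='w', prepend. Next row=LF[5]=7
  step 10: row=7, L[7]='u', prepend. Next row=LF[7]=2
Reversed output: uwwuwwwvu$

Answer: uwwuwwwvu$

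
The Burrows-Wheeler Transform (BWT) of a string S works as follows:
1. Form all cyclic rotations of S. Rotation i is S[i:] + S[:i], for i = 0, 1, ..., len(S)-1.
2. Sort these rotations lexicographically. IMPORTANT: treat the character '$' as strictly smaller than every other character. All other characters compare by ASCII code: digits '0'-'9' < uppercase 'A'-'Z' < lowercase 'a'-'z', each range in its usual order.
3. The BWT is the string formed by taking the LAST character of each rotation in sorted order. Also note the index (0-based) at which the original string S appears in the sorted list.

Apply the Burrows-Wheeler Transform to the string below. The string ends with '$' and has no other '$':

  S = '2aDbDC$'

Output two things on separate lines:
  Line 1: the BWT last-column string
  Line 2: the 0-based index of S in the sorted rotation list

Answer: C$Dba2D
1

Derivation:
All 7 rotations (rotation i = S[i:]+S[:i]):
  rot[0] = 2aDbDC$
  rot[1] = aDbDC$2
  rot[2] = DbDC$2a
  rot[3] = bDC$2aD
  rot[4] = DC$2aDb
  rot[5] = C$2aDbD
  rot[6] = $2aDbDC
Sorted (with $ < everything):
  sorted[0] = $2aDbDC  (last char: 'C')
  sorted[1] = 2aDbDC$  (last char: '$')
  sorted[2] = C$2aDbD  (last char: 'D')
  sorted[3] = DC$2aDb  (last char: 'b')
  sorted[4] = DbDC$2a  (last char: 'a')
  sorted[5] = aDbDC$2  (last char: '2')
  sorted[6] = bDC$2aD  (last char: 'D')
Last column: C$Dba2D
Original string S is at sorted index 1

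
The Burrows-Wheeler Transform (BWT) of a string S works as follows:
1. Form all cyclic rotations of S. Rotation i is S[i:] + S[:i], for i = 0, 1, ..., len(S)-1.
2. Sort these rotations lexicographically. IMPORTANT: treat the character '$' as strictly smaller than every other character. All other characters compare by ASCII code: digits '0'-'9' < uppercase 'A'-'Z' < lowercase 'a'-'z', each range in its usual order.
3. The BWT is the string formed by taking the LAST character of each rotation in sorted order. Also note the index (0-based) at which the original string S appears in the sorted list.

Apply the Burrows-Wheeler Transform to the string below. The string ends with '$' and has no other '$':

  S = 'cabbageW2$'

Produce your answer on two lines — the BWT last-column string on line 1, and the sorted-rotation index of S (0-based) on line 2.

All 10 rotations (rotation i = S[i:]+S[:i]):
  rot[0] = cabbageW2$
  rot[1] = abbageW2$c
  rot[2] = bbageW2$ca
  rot[3] = bageW2$cab
  rot[4] = ageW2$cabb
  rot[5] = geW2$cabba
  rot[6] = eW2$cabbag
  rot[7] = W2$cabbage
  rot[8] = 2$cabbageW
  rot[9] = $cabbageW2
Sorted (with $ < everything):
  sorted[0] = $cabbageW2  (last char: '2')
  sorted[1] = 2$cabbageW  (last char: 'W')
  sorted[2] = W2$cabbage  (last char: 'e')
  sorted[3] = abbageW2$c  (last char: 'c')
  sorted[4] = ageW2$cabb  (last char: 'b')
  sorted[5] = bageW2$cab  (last char: 'b')
  sorted[6] = bbageW2$ca  (last char: 'a')
  sorted[7] = cabbageW2$  (last char: '$')
  sorted[8] = eW2$cabbag  (last char: 'g')
  sorted[9] = geW2$cabba  (last char: 'a')
Last column: 2Wecbba$ga
Original string S is at sorted index 7

Answer: 2Wecbba$ga
7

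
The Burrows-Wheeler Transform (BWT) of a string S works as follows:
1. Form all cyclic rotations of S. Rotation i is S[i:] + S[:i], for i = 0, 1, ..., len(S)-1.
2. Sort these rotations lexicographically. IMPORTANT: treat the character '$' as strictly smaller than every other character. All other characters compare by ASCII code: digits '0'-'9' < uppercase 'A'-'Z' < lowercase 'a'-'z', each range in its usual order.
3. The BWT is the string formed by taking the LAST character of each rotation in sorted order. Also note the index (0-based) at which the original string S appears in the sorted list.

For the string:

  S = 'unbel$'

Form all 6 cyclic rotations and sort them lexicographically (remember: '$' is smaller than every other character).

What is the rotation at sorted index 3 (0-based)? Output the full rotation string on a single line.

Answer: l$unbe

Derivation:
All 6 rotations (rotation i = S[i:]+S[:i]):
  rot[0] = unbel$
  rot[1] = nbel$u
  rot[2] = bel$un
  rot[3] = el$unb
  rot[4] = l$unbe
  rot[5] = $unbel
Sorted (with $ < everything):
  sorted[0] = $unbel
  sorted[1] = bel$un
  sorted[2] = el$unb
  sorted[3] = l$unbe
  sorted[4] = nbel$u
  sorted[5] = unbel$
sorted[3] = l$unbe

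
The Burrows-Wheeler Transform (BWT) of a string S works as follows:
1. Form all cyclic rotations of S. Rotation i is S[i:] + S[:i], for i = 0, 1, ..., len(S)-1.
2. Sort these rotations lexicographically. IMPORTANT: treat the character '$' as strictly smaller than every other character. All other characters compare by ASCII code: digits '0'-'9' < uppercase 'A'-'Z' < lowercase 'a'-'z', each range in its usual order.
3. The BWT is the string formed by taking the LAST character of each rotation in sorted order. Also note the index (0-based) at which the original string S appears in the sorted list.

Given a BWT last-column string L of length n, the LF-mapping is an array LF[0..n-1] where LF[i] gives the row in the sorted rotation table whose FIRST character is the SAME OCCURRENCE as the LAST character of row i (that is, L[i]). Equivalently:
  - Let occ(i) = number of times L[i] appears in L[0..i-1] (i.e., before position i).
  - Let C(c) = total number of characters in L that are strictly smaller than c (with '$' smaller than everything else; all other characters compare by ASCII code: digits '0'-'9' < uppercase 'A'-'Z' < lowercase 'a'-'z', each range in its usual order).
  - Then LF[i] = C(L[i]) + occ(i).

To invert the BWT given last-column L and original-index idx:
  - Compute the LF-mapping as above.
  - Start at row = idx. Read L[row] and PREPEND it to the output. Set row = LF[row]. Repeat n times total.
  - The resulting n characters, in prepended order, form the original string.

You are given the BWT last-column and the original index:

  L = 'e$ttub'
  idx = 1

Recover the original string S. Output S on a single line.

Answer: butte$

Derivation:
LF mapping: 2 0 3 4 5 1
Walk LF starting at row 1, prepending L[row]:
  step 1: row=1, L[1]='$', prepend. Next row=LF[1]=0
  step 2: row=0, L[0]='e', prepend. Next row=LF[0]=2
  step 3: row=2, L[2]='t', prepend. Next row=LF[2]=3
  step 4: row=3, L[3]='t', prepend. Next row=LF[3]=4
  step 5: row=4, L[4]='u', prepend. Next row=LF[4]=5
  step 6: row=5, L[5]='b', prepend. Next row=LF[5]=1
Reversed output: butte$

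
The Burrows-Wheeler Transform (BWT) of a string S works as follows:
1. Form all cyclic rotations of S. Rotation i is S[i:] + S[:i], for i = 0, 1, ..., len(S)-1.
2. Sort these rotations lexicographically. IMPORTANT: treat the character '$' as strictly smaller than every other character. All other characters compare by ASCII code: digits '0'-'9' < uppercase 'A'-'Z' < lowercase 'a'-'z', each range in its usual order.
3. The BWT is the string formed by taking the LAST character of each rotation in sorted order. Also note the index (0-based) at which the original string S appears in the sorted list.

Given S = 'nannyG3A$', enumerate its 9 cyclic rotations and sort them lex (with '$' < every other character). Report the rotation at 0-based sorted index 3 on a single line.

All 9 rotations (rotation i = S[i:]+S[:i]):
  rot[0] = nannyG3A$
  rot[1] = annyG3A$n
  rot[2] = nnyG3A$na
  rot[3] = nyG3A$nan
  rot[4] = yG3A$nann
  rot[5] = G3A$nanny
  rot[6] = 3A$nannyG
  rot[7] = A$nannyG3
  rot[8] = $nannyG3A
Sorted (with $ < everything):
  sorted[0] = $nannyG3A
  sorted[1] = 3A$nannyG
  sorted[2] = A$nannyG3
  sorted[3] = G3A$nanny
  sorted[4] = annyG3A$n
  sorted[5] = nannyG3A$
  sorted[6] = nnyG3A$na
  sorted[7] = nyG3A$nan
  sorted[8] = yG3A$nann
sorted[3] = G3A$nanny

Answer: G3A$nanny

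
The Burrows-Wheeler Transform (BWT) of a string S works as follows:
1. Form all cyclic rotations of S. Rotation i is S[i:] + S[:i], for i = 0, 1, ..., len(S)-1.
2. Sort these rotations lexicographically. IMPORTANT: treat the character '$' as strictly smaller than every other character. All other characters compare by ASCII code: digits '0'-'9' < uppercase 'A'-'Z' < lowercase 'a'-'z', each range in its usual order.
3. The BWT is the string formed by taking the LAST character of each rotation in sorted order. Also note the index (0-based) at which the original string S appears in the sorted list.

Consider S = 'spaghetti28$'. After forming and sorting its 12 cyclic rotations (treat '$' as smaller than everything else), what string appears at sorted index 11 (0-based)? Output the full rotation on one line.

All 12 rotations (rotation i = S[i:]+S[:i]):
  rot[0] = spaghetti28$
  rot[1] = paghetti28$s
  rot[2] = aghetti28$sp
  rot[3] = ghetti28$spa
  rot[4] = hetti28$spag
  rot[5] = etti28$spagh
  rot[6] = tti28$spaghe
  rot[7] = ti28$spaghet
  rot[8] = i28$spaghett
  rot[9] = 28$spaghetti
  rot[10] = 8$spaghetti2
  rot[11] = $spaghetti28
Sorted (with $ < everything):
  sorted[0] = $spaghetti28
  sorted[1] = 28$spaghetti
  sorted[2] = 8$spaghetti2
  sorted[3] = aghetti28$sp
  sorted[4] = etti28$spagh
  sorted[5] = ghetti28$spa
  sorted[6] = hetti28$spag
  sorted[7] = i28$spaghett
  sorted[8] = paghetti28$s
  sorted[9] = spaghetti28$
  sorted[10] = ti28$spaghet
  sorted[11] = tti28$spaghe
sorted[11] = tti28$spaghe

Answer: tti28$spaghe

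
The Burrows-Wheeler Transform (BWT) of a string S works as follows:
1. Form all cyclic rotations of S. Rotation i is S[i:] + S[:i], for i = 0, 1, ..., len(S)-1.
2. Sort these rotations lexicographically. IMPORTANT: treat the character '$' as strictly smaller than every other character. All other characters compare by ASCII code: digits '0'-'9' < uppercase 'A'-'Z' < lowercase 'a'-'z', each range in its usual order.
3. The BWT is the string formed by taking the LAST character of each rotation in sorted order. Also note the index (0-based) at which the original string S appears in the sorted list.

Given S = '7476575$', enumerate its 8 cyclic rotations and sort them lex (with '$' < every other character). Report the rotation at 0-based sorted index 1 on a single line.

All 8 rotations (rotation i = S[i:]+S[:i]):
  rot[0] = 7476575$
  rot[1] = 476575$7
  rot[2] = 76575$74
  rot[3] = 6575$747
  rot[4] = 575$7476
  rot[5] = 75$74765
  rot[6] = 5$747657
  rot[7] = $7476575
Sorted (with $ < everything):
  sorted[0] = $7476575
  sorted[1] = 476575$7
  sorted[2] = 5$747657
  sorted[3] = 575$7476
  sorted[4] = 6575$747
  sorted[5] = 7476575$
  sorted[6] = 75$74765
  sorted[7] = 76575$74
sorted[1] = 476575$7

Answer: 476575$7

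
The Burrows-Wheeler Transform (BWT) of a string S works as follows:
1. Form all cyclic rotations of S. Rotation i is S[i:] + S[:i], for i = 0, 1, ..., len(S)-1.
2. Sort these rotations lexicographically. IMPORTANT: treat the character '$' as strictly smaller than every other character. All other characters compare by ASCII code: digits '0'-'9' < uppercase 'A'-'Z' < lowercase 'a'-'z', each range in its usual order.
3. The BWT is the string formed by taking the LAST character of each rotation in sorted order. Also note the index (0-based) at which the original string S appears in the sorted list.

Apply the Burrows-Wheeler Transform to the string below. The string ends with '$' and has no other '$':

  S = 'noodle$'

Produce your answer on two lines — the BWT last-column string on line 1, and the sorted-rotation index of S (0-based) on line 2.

Answer: eold$on
4

Derivation:
All 7 rotations (rotation i = S[i:]+S[:i]):
  rot[0] = noodle$
  rot[1] = oodle$n
  rot[2] = odle$no
  rot[3] = dle$noo
  rot[4] = le$nood
  rot[5] = e$noodl
  rot[6] = $noodle
Sorted (with $ < everything):
  sorted[0] = $noodle  (last char: 'e')
  sorted[1] = dle$noo  (last char: 'o')
  sorted[2] = e$noodl  (last char: 'l')
  sorted[3] = le$nood  (last char: 'd')
  sorted[4] = noodle$  (last char: '$')
  sorted[5] = odle$no  (last char: 'o')
  sorted[6] = oodle$n  (last char: 'n')
Last column: eold$on
Original string S is at sorted index 4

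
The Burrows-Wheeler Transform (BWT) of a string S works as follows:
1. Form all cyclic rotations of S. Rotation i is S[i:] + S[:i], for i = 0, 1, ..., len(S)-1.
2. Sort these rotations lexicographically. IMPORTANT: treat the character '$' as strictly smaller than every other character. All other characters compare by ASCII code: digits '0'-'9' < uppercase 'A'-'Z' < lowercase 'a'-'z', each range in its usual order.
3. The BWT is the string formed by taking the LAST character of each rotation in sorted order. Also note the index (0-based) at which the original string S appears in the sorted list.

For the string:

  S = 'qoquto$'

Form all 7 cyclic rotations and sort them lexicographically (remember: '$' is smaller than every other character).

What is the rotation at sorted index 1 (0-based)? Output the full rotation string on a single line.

Answer: o$qoqut

Derivation:
All 7 rotations (rotation i = S[i:]+S[:i]):
  rot[0] = qoquto$
  rot[1] = oquto$q
  rot[2] = quto$qo
  rot[3] = uto$qoq
  rot[4] = to$qoqu
  rot[5] = o$qoqut
  rot[6] = $qoquto
Sorted (with $ < everything):
  sorted[0] = $qoquto
  sorted[1] = o$qoqut
  sorted[2] = oquto$q
  sorted[3] = qoquto$
  sorted[4] = quto$qo
  sorted[5] = to$qoqu
  sorted[6] = uto$qoq
sorted[1] = o$qoqut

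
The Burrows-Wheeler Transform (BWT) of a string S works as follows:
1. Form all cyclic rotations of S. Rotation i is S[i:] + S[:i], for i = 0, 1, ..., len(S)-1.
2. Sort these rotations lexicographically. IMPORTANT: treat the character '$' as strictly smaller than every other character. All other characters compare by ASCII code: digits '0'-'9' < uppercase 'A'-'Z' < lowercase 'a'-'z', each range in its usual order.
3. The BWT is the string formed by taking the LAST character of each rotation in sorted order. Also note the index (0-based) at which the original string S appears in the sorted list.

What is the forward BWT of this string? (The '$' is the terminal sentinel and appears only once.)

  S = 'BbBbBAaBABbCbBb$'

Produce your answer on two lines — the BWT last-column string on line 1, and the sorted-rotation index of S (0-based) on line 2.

Answer: bBBabbb$AbABBCBB
7

Derivation:
All 16 rotations (rotation i = S[i:]+S[:i]):
  rot[0] = BbBbBAaBABbCbBb$
  rot[1] = bBbBAaBABbCbBb$B
  rot[2] = BbBAaBABbCbBb$Bb
  rot[3] = bBAaBABbCbBb$BbB
  rot[4] = BAaBABbCbBb$BbBb
  rot[5] = AaBABbCbBb$BbBbB
  rot[6] = aBABbCbBb$BbBbBA
  rot[7] = BABbCbBb$BbBbBAa
  rot[8] = ABbCbBb$BbBbBAaB
  rot[9] = BbCbBb$BbBbBAaBA
  rot[10] = bCbBb$BbBbBAaBAB
  rot[11] = CbBb$BbBbBAaBABb
  rot[12] = bBb$BbBbBAaBABbC
  rot[13] = Bb$BbBbBAaBABbCb
  rot[14] = b$BbBbBAaBABbCbB
  rot[15] = $BbBbBAaBABbCbBb
Sorted (with $ < everything):
  sorted[0] = $BbBbBAaBABbCbBb  (last char: 'b')
  sorted[1] = ABbCbBb$BbBbBAaB  (last char: 'B')
  sorted[2] = AaBABbCbBb$BbBbB  (last char: 'B')
  sorted[3] = BABbCbBb$BbBbBAa  (last char: 'a')
  sorted[4] = BAaBABbCbBb$BbBb  (last char: 'b')
  sorted[5] = Bb$BbBbBAaBABbCb  (last char: 'b')
  sorted[6] = BbBAaBABbCbBb$Bb  (last char: 'b')
  sorted[7] = BbBbBAaBABbCbBb$  (last char: '$')
  sorted[8] = BbCbBb$BbBbBAaBA  (last char: 'A')
  sorted[9] = CbBb$BbBbBAaBABb  (last char: 'b')
  sorted[10] = aBABbCbBb$BbBbBA  (last char: 'A')
  sorted[11] = b$BbBbBAaBABbCbB  (last char: 'B')
  sorted[12] = bBAaBABbCbBb$BbB  (last char: 'B')
  sorted[13] = bBb$BbBbBAaBABbC  (last char: 'C')
  sorted[14] = bBbBAaBABbCbBb$B  (last char: 'B')
  sorted[15] = bCbBb$BbBbBAaBAB  (last char: 'B')
Last column: bBBabbb$AbABBCBB
Original string S is at sorted index 7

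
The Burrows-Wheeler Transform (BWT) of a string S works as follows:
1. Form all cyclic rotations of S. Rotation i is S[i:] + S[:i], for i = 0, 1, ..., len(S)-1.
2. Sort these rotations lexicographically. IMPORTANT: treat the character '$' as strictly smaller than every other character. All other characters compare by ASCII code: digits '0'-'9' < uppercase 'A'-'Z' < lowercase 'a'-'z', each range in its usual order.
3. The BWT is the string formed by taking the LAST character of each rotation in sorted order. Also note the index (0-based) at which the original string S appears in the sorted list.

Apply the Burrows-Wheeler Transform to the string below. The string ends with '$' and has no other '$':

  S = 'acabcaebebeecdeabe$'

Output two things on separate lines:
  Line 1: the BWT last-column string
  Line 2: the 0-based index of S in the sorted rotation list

Answer: ece$caaeeabecbdabeb
3

Derivation:
All 19 rotations (rotation i = S[i:]+S[:i]):
  rot[0] = acabcaebebeecdeabe$
  rot[1] = cabcaebebeecdeabe$a
  rot[2] = abcaebebeecdeabe$ac
  rot[3] = bcaebebeecdeabe$aca
  rot[4] = caebebeecdeabe$acab
  rot[5] = aebebeecdeabe$acabc
  rot[6] = ebebeecdeabe$acabca
  rot[7] = bebeecdeabe$acabcae
  rot[8] = ebeecdeabe$acabcaeb
  rot[9] = beecdeabe$acabcaebe
  rot[10] = eecdeabe$acabcaebeb
  rot[11] = ecdeabe$acabcaebebe
  rot[12] = cdeabe$acabcaebebee
  rot[13] = deabe$acabcaebebeec
  rot[14] = eabe$acabcaebebeecd
  rot[15] = abe$acabcaebebeecde
  rot[16] = be$acabcaebebeecdea
  rot[17] = e$acabcaebebeecdeab
  rot[18] = $acabcaebebeecdeabe
Sorted (with $ < everything):
  sorted[0] = $acabcaebebeecdeabe  (last char: 'e')
  sorted[1] = abcaebebeecdeabe$ac  (last char: 'c')
  sorted[2] = abe$acabcaebebeecde  (last char: 'e')
  sorted[3] = acabcaebebeecdeabe$  (last char: '$')
  sorted[4] = aebebeecdeabe$acabc  (last char: 'c')
  sorted[5] = bcaebebeecdeabe$aca  (last char: 'a')
  sorted[6] = be$acabcaebebeecdea  (last char: 'a')
  sorted[7] = bebeecdeabe$acabcae  (last char: 'e')
  sorted[8] = beecdeabe$acabcaebe  (last char: 'e')
  sorted[9] = cabcaebebeecdeabe$a  (last char: 'a')
  sorted[10] = caebebeecdeabe$acab  (last char: 'b')
  sorted[11] = cdeabe$acabcaebebee  (last char: 'e')
  sorted[12] = deabe$acabcaebebeec  (last char: 'c')
  sorted[13] = e$acabcaebebeecdeab  (last char: 'b')
  sorted[14] = eabe$acabcaebebeecd  (last char: 'd')
  sorted[15] = ebebeecdeabe$acabca  (last char: 'a')
  sorted[16] = ebeecdeabe$acabcaeb  (last char: 'b')
  sorted[17] = ecdeabe$acabcaebebe  (last char: 'e')
  sorted[18] = eecdeabe$acabcaebeb  (last char: 'b')
Last column: ece$caaeeabecbdabeb
Original string S is at sorted index 3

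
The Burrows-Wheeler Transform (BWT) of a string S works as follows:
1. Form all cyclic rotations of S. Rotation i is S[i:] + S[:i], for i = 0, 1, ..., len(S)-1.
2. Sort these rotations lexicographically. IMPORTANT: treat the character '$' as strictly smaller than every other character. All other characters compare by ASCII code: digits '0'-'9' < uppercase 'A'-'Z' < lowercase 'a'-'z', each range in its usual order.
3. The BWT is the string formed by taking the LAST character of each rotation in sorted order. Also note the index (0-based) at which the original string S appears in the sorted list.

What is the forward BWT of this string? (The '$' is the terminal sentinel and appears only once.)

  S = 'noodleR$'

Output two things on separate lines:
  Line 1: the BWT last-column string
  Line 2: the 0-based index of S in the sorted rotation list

All 8 rotations (rotation i = S[i:]+S[:i]):
  rot[0] = noodleR$
  rot[1] = oodleR$n
  rot[2] = odleR$no
  rot[3] = dleR$noo
  rot[4] = leR$nood
  rot[5] = eR$noodl
  rot[6] = R$noodle
  rot[7] = $noodleR
Sorted (with $ < everything):
  sorted[0] = $noodleR  (last char: 'R')
  sorted[1] = R$noodle  (last char: 'e')
  sorted[2] = dleR$noo  (last char: 'o')
  sorted[3] = eR$noodl  (last char: 'l')
  sorted[4] = leR$nood  (last char: 'd')
  sorted[5] = noodleR$  (last char: '$')
  sorted[6] = odleR$no  (last char: 'o')
  sorted[7] = oodleR$n  (last char: 'n')
Last column: Reold$on
Original string S is at sorted index 5

Answer: Reold$on
5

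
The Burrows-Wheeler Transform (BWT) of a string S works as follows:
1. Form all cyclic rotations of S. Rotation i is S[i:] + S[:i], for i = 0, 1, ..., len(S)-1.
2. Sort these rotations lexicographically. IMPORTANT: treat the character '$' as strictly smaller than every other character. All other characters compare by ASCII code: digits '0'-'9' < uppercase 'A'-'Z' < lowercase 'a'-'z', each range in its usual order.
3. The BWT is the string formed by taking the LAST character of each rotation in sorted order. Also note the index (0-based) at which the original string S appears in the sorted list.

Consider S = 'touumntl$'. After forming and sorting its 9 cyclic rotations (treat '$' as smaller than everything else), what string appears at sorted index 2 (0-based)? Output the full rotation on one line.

All 9 rotations (rotation i = S[i:]+S[:i]):
  rot[0] = touumntl$
  rot[1] = ouumntl$t
  rot[2] = uumntl$to
  rot[3] = umntl$tou
  rot[4] = mntl$touu
  rot[5] = ntl$touum
  rot[6] = tl$touumn
  rot[7] = l$touumnt
  rot[8] = $touumntl
Sorted (with $ < everything):
  sorted[0] = $touumntl
  sorted[1] = l$touumnt
  sorted[2] = mntl$touu
  sorted[3] = ntl$touum
  sorted[4] = ouumntl$t
  sorted[5] = tl$touumn
  sorted[6] = touumntl$
  sorted[7] = umntl$tou
  sorted[8] = uumntl$to
sorted[2] = mntl$touu

Answer: mntl$touu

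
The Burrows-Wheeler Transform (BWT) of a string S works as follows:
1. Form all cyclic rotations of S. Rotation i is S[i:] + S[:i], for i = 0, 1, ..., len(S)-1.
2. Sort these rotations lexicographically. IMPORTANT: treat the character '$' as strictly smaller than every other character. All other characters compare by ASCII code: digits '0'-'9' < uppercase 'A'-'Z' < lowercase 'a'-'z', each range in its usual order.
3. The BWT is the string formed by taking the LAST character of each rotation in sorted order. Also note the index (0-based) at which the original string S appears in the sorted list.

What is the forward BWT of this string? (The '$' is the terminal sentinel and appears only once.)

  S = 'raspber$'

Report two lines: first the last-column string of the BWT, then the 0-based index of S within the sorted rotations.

All 8 rotations (rotation i = S[i:]+S[:i]):
  rot[0] = raspber$
  rot[1] = aspber$r
  rot[2] = spber$ra
  rot[3] = pber$ras
  rot[4] = ber$rasp
  rot[5] = er$raspb
  rot[6] = r$raspbe
  rot[7] = $raspber
Sorted (with $ < everything):
  sorted[0] = $raspber  (last char: 'r')
  sorted[1] = aspber$r  (last char: 'r')
  sorted[2] = ber$rasp  (last char: 'p')
  sorted[3] = er$raspb  (last char: 'b')
  sorted[4] = pber$ras  (last char: 's')
  sorted[5] = r$raspbe  (last char: 'e')
  sorted[6] = raspber$  (last char: '$')
  sorted[7] = spber$ra  (last char: 'a')
Last column: rrpbse$a
Original string S is at sorted index 6

Answer: rrpbse$a
6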